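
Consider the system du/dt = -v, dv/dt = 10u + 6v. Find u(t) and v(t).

u(t) = C_1e^(3t)cos(t) + C_2e^(3t)sin(t), v(t) = C_1e^(3t)sin(t) - 3C_1e^(3t)cos(t) - 3C_2e^(3t)sin(t) - C_2e^(3t)cos(t)

Coefficient matrix A = [[0, -1], [10, 6]].
Characteristic polynomial det(A - λI) = λ^2 - 6λ + 10 = 0.
Eigenvalues λ = 3 ± i (complex conjugate pair).
For λ=3+i: an eigenvector is (1,-3) - i(0,1) = (1, -3 - i).
A real fundamental pair from Re and Im of e^((3+i)t)v: X_1 = e^(3t)(cos(t)·(1,-3) + sin(t)·(0,1)), X_2 = e^(3t)(sin(t)·(1,-3) - cos(t)·(0,1)).
General solution: C_1X_1 + C_2X_2.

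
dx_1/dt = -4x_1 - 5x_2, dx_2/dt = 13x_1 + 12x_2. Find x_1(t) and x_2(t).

x_1(t) = 2c_1e^(4t)sin(t) + c_1e^(4t)cos(t) + c_2e^(4t)sin(t) - 2c_2e^(4t)cos(t), x_2(t) = -3c_1e^(4t)sin(t) - 2c_1e^(4t)cos(t) - 2c_2e^(4t)sin(t) + 3c_2e^(4t)cos(t)

Coefficient matrix A = [[-4, -5], [13, 12]].
Characteristic polynomial det(A - λI) = λ^2 - 8λ + 17 = 0.
Eigenvalues λ = 4 ± i (complex conjugate pair).
For λ=4+i: an eigenvector is (1,-2) - i(2,-3) = (1 - 2i, -2 + 3i).
A real fundamental pair from Re and Im of e^((4+i)t)v: X_1 = e^(4t)(cos(t)·(1,-2) + sin(t)·(2,-3)), X_2 = e^(4t)(sin(t)·(1,-2) - cos(t)·(2,-3)).
General solution: c_1X_1 + c_2X_2.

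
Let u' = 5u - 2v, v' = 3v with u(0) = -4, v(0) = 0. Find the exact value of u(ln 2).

A = [[5,-2],[0,3]]; eigenvalues λ = 5, 3.
Eigenvectors: (-1,0) for λ=5, (1,1) for λ=3.
From the initial condition, c_1 = 4, c_2 = 0.
u(ln 2) = (4)(2^5)(-1) + (0)(2^3)(1) = -128.

-128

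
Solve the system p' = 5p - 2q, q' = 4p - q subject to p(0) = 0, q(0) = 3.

p(t) = -3e^(3t) + 3e^(t), q(t) = -3e^(3t) + 6e^(t)

Coefficient matrix A = [[5, -2], [4, -1]].
Characteristic polynomial det(A - λI) = λ^2 - 4λ + 3 = 0.
Eigenvalues λ = 3, 1.
For λ=3: (A-λI) row 1 is [2, -2], so an eigenvector is (-1, -1).
For λ=1: (A-λI) row 1 is [4, -2], so an eigenvector is (-1, -2).
General solution: c_1e^(3t)(-1,-1) + c_2e^(t)(-1,-2).
Applying p(0)=0, q(0)=3 gives c_1=3, c_2=-3.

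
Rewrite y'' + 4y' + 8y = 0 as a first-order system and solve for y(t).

Let x_1 = y, x_2 = y'. Then x_1' = x_2 and x_2' = -8x_1 - 4x_2.
A = [[0,1],[-8,-4]]; det(A-λI) = λ^2 + 4λ + 8.
Eigenvalues λ = -2 ± 2i.

y(t) = K_1e^(-2t)cos(2t) + K_2e^(-2t)sin(2t)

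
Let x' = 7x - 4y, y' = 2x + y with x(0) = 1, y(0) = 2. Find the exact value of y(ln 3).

A = [[7,-4],[2,1]]; eigenvalues λ = 5, 3.
Eigenvectors: (-2,-1) for λ=5, (1,1) for λ=3.
From the initial condition, c_1 = 1, c_2 = 3.
y(ln 3) = (1)(3^5)(-1) + (3)(3^3)(1) = -162.

-162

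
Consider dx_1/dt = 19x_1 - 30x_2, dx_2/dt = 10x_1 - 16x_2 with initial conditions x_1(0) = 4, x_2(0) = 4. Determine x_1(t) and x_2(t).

Coefficient matrix A = [[19, -30], [10, -16]].
Characteristic polynomial det(A - λI) = λ^2 - 3λ - 4 = 0.
Eigenvalues λ = 4, -1.
For λ=4: (A-λI) row 1 is [15, -30], so an eigenvector is (2, 1).
For λ=-1: (A-λI) row 1 is [20, -30], so an eigenvector is (3, 2).
General solution: c_1e^(4t)(2,1) + c_2e^(-t)(3,2).
Applying x_1(0)=4, x_2(0)=4 gives c_1=-4, c_2=4.

x_1(t) = -8e^(4t) + 12e^(-t), x_2(t) = -4e^(4t) + 8e^(-t)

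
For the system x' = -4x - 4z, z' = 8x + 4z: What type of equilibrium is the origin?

center

A = [[-4,-4],[8,4]]; det(A-λI) = λ^2 + 16.
λ = 0 ± 4i: zero real part.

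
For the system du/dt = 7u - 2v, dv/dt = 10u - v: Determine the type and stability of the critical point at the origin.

A = [[7,-2],[10,-1]]; det(A-λI) = λ^2 - 6λ + 13.
λ = 3 ± 2i: positive real part.

unstable spiral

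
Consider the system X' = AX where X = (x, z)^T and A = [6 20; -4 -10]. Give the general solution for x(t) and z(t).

x(t) = -2c_1e^(-2t)sin(4t) - c_1e^(-2t)cos(4t) - c_2e^(-2t)sin(4t) + 2c_2e^(-2t)cos(4t), z(t) = c_1e^(-2t)sin(4t) - c_2e^(-2t)cos(4t)

Coefficient matrix A = [[6, 20], [-4, -10]].
Characteristic polynomial det(A - λI) = λ^2 + 4λ + 20 = 0.
Eigenvalues λ = -2 ± 4i (complex conjugate pair).
For λ=-2+4i: an eigenvector is (-1,0) - i(-2,1) = (-1 + 2i, 0 - i).
A real fundamental pair from Re and Im of e^((-2+4i)t)v: X_1 = e^(-2t)(cos(4t)·(-1,0) + sin(4t)·(-2,1)), X_2 = e^(-2t)(sin(4t)·(-1,0) - cos(4t)·(-2,1)).
General solution: c_1X_1 + c_2X_2.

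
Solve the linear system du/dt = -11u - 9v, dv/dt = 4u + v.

Coefficient matrix A = [[-11, -9], [4, 1]].
Characteristic polynomial det(A - λI) = λ^2 + 10λ + 25 = 0.
Single eigenvalue λ = -5 with algebraic multiplicity 2.
Eigenvector v = (3,-2); generalized eigenvector w with (A-λI)w=v is (-2,1).
General solution: e^(-5t)[C_1·v + C_2·(t·v + w)].

u(t) = 3C_1e^(-5t) + 3C_2te^(-5t) - 2C_2e^(-5t), v(t) = -2C_1e^(-5t) - 2C_2te^(-5t) + C_2e^(-5t)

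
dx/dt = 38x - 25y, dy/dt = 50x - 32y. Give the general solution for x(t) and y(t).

x(t) = -2C_1e^(3t)sin(5t) - C_1e^(3t)cos(5t) - C_2e^(3t)sin(5t) + 2C_2e^(3t)cos(5t), y(t) = -3C_1e^(3t)sin(5t) - C_1e^(3t)cos(5t) - C_2e^(3t)sin(5t) + 3C_2e^(3t)cos(5t)

Coefficient matrix A = [[38, -25], [50, -32]].
Characteristic polynomial det(A - λI) = λ^2 - 6λ + 34 = 0.
Eigenvalues λ = 3 ± 5i (complex conjugate pair).
For λ=3+5i: an eigenvector is (-1,-1) - i(-2,-3) = (-1 + 2i, -1 + 3i).
A real fundamental pair from Re and Im of e^((3+5i)t)v: X_1 = e^(3t)(cos(5t)·(-1,-1) + sin(5t)·(-2,-3)), X_2 = e^(3t)(sin(5t)·(-1,-1) - cos(5t)·(-2,-3)).
General solution: C_1X_1 + C_2X_2.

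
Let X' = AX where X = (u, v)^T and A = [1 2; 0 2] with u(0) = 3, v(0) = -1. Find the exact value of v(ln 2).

A = [[1,2],[0,2]]; eigenvalues λ = 1, 2.
Eigenvectors: (1,0) for λ=1, (-2,-1) for λ=2.
From the initial condition, c_1 = 5, c_2 = 1.
v(ln 2) = (5)(2^1)(0) + (1)(2^2)(-1) = -4.

-4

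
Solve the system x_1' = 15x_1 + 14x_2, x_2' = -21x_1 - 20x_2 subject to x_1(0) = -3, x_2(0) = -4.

x_1(t) = -17e^(t) + 14e^(-6t), x_2(t) = 17e^(t) - 21e^(-6t)

Coefficient matrix A = [[15, 14], [-21, -20]].
Characteristic polynomial det(A - λI) = λ^2 + 5λ - 6 = 0.
Eigenvalues λ = -6, 1.
For λ=-6: (A-λI) row 1 is [21, 14], so an eigenvector is (2, -3).
For λ=1: (A-λI) row 1 is [14, 14], so an eigenvector is (-1, 1).
General solution: C_1e^(-6t)(2,-3) + C_2e^(t)(-1,1).
Applying x_1(0)=-3, x_2(0)=-4 gives C_1=7, C_2=17.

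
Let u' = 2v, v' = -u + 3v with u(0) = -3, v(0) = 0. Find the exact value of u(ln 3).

A = [[0,2],[-1,3]]; eigenvalues λ = 2, 1.
Eigenvectors: (-1,-1) for λ=2, (-2,-1) for λ=1.
From the initial condition, c_1 = -3, c_2 = 3.
u(ln 3) = (-3)(3^2)(-1) + (3)(3^1)(-2) = 9.

9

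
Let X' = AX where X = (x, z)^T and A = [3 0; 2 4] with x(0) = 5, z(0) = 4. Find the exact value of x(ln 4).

A = [[3,0],[2,4]]; eigenvalues λ = 4, 3.
Eigenvectors: (0,-1) for λ=4, (1,-2) for λ=3.
From the initial condition, c_1 = -14, c_2 = 5.
x(ln 4) = (-14)(4^4)(0) + (5)(4^3)(1) = 320.

320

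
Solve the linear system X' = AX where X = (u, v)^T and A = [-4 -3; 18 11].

u(t) = -C_1e^(2t) + C_2e^(5t), v(t) = 2C_1e^(2t) - 3C_2e^(5t)

Coefficient matrix A = [[-4, -3], [18, 11]].
Characteristic polynomial det(A - λI) = λ^2 - 7λ + 10 = 0.
Eigenvalues λ = 2, 5.
For λ=2: (A-λI) row 1 is [-6, -3], so an eigenvector is (-1, 2).
For λ=5: (A-λI) row 1 is [-9, -3], so an eigenvector is (1, -3).
General solution: C_1e^(2t)(-1,2) + C_2e^(5t)(1,-3).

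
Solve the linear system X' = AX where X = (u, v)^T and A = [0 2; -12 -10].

Coefficient matrix A = [[0, 2], [-12, -10]].
Characteristic polynomial det(A - λI) = λ^2 + 10λ + 24 = 0.
Eigenvalues λ = -4, -6.
For λ=-4: (A-λI) row 1 is [4, 2], so an eigenvector is (1, -2).
For λ=-6: (A-λI) row 1 is [6, 2], so an eigenvector is (1, -3).
General solution: c_1e^(-4t)(1,-2) + c_2e^(-6t)(1,-3).

u(t) = c_1e^(-4t) + c_2e^(-6t), v(t) = -2c_1e^(-4t) - 3c_2e^(-6t)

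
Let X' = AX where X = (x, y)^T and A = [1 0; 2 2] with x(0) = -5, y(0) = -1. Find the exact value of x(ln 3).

A = [[1,0],[2,2]]; eigenvalues λ = 2, 1.
Eigenvectors: (0,1) for λ=2, (-1,2) for λ=1.
From the initial condition, c_1 = -11, c_2 = 5.
x(ln 3) = (-11)(3^2)(0) + (5)(3^1)(-1) = -15.

-15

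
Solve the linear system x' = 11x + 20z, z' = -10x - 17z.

x(t) = -3c_1e^(-3t)sin(2t) + c_1e^(-3t)cos(2t) + c_2e^(-3t)sin(2t) + 3c_2e^(-3t)cos(2t), z(t) = 2c_1e^(-3t)sin(2t) - c_1e^(-3t)cos(2t) - c_2e^(-3t)sin(2t) - 2c_2e^(-3t)cos(2t)

Coefficient matrix A = [[11, 20], [-10, -17]].
Characteristic polynomial det(A - λI) = λ^2 + 6λ + 13 = 0.
Eigenvalues λ = -3 ± 2i (complex conjugate pair).
For λ=-3+2i: an eigenvector is (1,-1) - i(-3,2) = (1 + 3i, -1 - 2i).
A real fundamental pair from Re and Im of e^((-3+2i)t)v: X_1 = e^(-3t)(cos(2t)·(1,-1) + sin(2t)·(-3,2)), X_2 = e^(-3t)(sin(2t)·(1,-1) - cos(2t)·(-3,2)).
General solution: c_1X_1 + c_2X_2.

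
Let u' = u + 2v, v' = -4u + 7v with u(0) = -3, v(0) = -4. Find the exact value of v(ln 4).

A = [[1,2],[-4,7]]; eigenvalues λ = 3, 5.
Eigenvectors: (-1,-1) for λ=3, (1,2) for λ=5.
From the initial condition, c_1 = 2, c_2 = -1.
v(ln 4) = (2)(4^3)(-1) + (-1)(4^5)(2) = -2176.

-2176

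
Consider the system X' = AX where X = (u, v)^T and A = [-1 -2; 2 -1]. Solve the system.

u(t) = -C_1e^(-t)sin(2t) + C_2e^(-t)cos(2t), v(t) = C_1e^(-t)cos(2t) + C_2e^(-t)sin(2t)

Coefficient matrix A = [[-1, -2], [2, -1]].
Characteristic polynomial det(A - λI) = λ^2 + 2λ + 5 = 0.
Eigenvalues λ = -1 ± 2i (complex conjugate pair).
For λ=-1+2i: an eigenvector is (0,1) - i(-1,0) = (0 + i, 1).
A real fundamental pair from Re and Im of e^((-1+2i)t)v: X_1 = e^(-t)(cos(2t)·(0,1) + sin(2t)·(-1,0)), X_2 = e^(-t)(sin(2t)·(0,1) - cos(2t)·(-1,0)).
General solution: C_1X_1 + C_2X_2.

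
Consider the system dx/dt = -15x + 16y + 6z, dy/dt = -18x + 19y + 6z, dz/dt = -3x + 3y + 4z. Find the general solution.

Coefficient matrix A = [[-15, 16, 6], [-18, 19, 6], [-3, 3, 4]].
det(A - λI) = 0 gives eigenvalues λ = 4, 1, 3.
For λ=4: eigenvector (2,2,1).
For λ=1: eigenvector (1,1,0).
For λ=3: eigenvector (1,0,3).
General solution: K_1e^(4t)(2,2,1) + K_2e^(t)(1,1,0) + K_3e^(3t)(1,0,3).

x(t) = 2K_1e^(4t) + K_2e^(t) + K_3e^(3t), y(t) = 2K_1e^(4t) + K_2e^(t), z(t) = K_1e^(4t) + 3K_3e^(3t)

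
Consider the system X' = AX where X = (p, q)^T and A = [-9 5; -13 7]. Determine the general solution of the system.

Coefficient matrix A = [[-9, 5], [-13, 7]].
Characteristic polynomial det(A - λI) = λ^2 + 2λ + 2 = 0.
Eigenvalues λ = -1 ± i (complex conjugate pair).
For λ=-1+i: an eigenvector is (-1,-2) - i(-2,-3) = (-1 + 2i, -2 + 3i).
A real fundamental pair from Re and Im of e^((-1+i)t)v: X_1 = e^(-t)(cos(t)·(-1,-2) + sin(t)·(-2,-3)), X_2 = e^(-t)(sin(t)·(-1,-2) - cos(t)·(-2,-3)).
General solution: K_1X_1 + K_2X_2.

p(t) = -2K_1e^(-t)sin(t) - K_1e^(-t)cos(t) - K_2e^(-t)sin(t) + 2K_2e^(-t)cos(t), q(t) = -3K_1e^(-t)sin(t) - 2K_1e^(-t)cos(t) - 2K_2e^(-t)sin(t) + 3K_2e^(-t)cos(t)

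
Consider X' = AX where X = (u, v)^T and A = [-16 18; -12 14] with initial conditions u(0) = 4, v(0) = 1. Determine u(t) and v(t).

u(t) = -5e^(2t) + 9e^(-4t), v(t) = -5e^(2t) + 6e^(-4t)

Coefficient matrix A = [[-16, 18], [-12, 14]].
Characteristic polynomial det(A - λI) = λ^2 + 2λ - 8 = 0.
Eigenvalues λ = -4, 2.
For λ=-4: (A-λI) row 1 is [-12, 18], so an eigenvector is (-3, -2).
For λ=2: (A-λI) row 1 is [-18, 18], so an eigenvector is (-1, -1).
General solution: C_1e^(-4t)(-3,-2) + C_2e^(2t)(-1,-1).
Applying u(0)=4, v(0)=1 gives C_1=-3, C_2=5.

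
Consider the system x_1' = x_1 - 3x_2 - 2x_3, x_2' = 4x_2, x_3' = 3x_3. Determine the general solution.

x_1(t) = -K_1e^(3t) - K_2e^(4t) + K_3e^(t), x_2(t) = K_2e^(4t), x_3(t) = K_1e^(3t)

Coefficient matrix A = [[1, -3, -2], [0, 4, 0], [0, 0, 3]].
det(A - λI) = 0 gives eigenvalues λ = 3, 4, 1.
For λ=3: eigenvector (-1,0,1).
For λ=4: eigenvector (-1,1,0).
For λ=1: eigenvector (1,0,0).
General solution: K_1e^(3t)(-1,0,1) + K_2e^(4t)(-1,1,0) + K_3e^(t)(1,0,0).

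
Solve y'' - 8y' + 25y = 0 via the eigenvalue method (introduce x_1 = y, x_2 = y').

y(t) = C_1e^(4t)cos(3t) + C_2e^(4t)sin(3t)

Let x_1 = y, x_2 = y'. Then x_1' = x_2 and x_2' = -25x_1 + 8x_2.
A = [[0,1],[-25,8]]; det(A-λI) = λ^2 - 8λ + 25.
Eigenvalues λ = 4 ± 3i.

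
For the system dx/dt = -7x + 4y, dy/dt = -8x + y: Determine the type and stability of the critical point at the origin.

stable spiral

A = [[-7,4],[-8,1]]; det(A-λI) = λ^2 + 6λ + 25.
λ = -3 ± 4i: negative real part.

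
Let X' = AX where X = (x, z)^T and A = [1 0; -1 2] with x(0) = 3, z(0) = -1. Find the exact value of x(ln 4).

12

A = [[1,0],[-1,2]]; eigenvalues λ = 2, 1.
Eigenvectors: (0,-1) for λ=2, (1,1) for λ=1.
From the initial condition, c_1 = 4, c_2 = 3.
x(ln 4) = (4)(4^2)(0) + (3)(4^1)(1) = 12.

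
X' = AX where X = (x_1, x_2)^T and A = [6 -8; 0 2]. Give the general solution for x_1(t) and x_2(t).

x_1(t) = -C_1e^(6t) + 2C_2e^(2t), x_2(t) = C_2e^(2t)

Coefficient matrix A = [[6, -8], [0, 2]].
Characteristic polynomial det(A - λI) = λ^2 - 8λ + 12 = 0.
Eigenvalues λ = 6, 2.
For λ=6: (A-λI) row 1 is [0, -8], so an eigenvector is (-1, 0).
For λ=2: (A-λI) row 1 is [4, -8], so an eigenvector is (2, 1).
General solution: C_1e^(6t)(-1,0) + C_2e^(2t)(2,1).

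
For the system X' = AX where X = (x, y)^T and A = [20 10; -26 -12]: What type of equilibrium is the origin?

unstable spiral

A = [[20,10],[-26,-12]]; det(A-λI) = λ^2 - 8λ + 20.
λ = 4 ± 2i: positive real part.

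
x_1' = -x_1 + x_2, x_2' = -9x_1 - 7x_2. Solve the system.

x_1(t) = -K_1e^(-4t) - K_2te^(-4t), x_2(t) = 3K_1e^(-4t) + 3K_2te^(-4t) - K_2e^(-4t)

Coefficient matrix A = [[-1, 1], [-9, -7]].
Characteristic polynomial det(A - λI) = λ^2 + 8λ + 16 = 0.
Single eigenvalue λ = -4 with algebraic multiplicity 2.
Eigenvector v = (-1,3); generalized eigenvector w with (A-λI)w=v is (0,-1).
General solution: e^(-4t)[K_1·v + K_2·(t·v + w)].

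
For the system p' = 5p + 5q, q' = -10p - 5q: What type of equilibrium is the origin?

A = [[5,5],[-10,-5]]; det(A-λI) = λ^2 + 25.
λ = 0 ± 5i: zero real part.

center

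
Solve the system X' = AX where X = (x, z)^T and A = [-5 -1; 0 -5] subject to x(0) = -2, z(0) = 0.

x(t) = -2e^(-5t), z(t) = 0

Coefficient matrix A = [[-5, -1], [0, -5]].
Characteristic polynomial det(A - λI) = λ^2 + 10λ + 25 = 0.
Single eigenvalue λ = -5 with algebraic multiplicity 2.
Eigenvector v = (-1,0); generalized eigenvector w with (A-λI)w=v is (-1,1).
General solution: e^(-5t)[K_1·v + K_2·(t·v + w)].
Applying x(0)=-2, z(0)=0 gives K_1=2, K_2=0.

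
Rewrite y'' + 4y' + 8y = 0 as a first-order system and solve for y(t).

Let x_1 = y, x_2 = y'. Then x_1' = x_2 and x_2' = -8x_1 - 4x_2.
A = [[0,1],[-8,-4]]; det(A-λI) = λ^2 + 4λ + 8.
Eigenvalues λ = -2 ± 2i.

y(t) = c_1e^(-2t)cos(2t) + c_2e^(-2t)sin(2t)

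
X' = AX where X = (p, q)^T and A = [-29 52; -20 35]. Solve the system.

p(t) = -2C_1e^(3t)sin(4t) - 3C_1e^(3t)cos(4t) - 3C_2e^(3t)sin(4t) + 2C_2e^(3t)cos(4t), q(t) = -C_1e^(3t)sin(4t) - 2C_1e^(3t)cos(4t) - 2C_2e^(3t)sin(4t) + C_2e^(3t)cos(4t)

Coefficient matrix A = [[-29, 52], [-20, 35]].
Characteristic polynomial det(A - λI) = λ^2 - 6λ + 25 = 0.
Eigenvalues λ = 3 ± 4i (complex conjugate pair).
For λ=3+4i: an eigenvector is (-3,-2) - i(-2,-1) = (-3 + 2i, -2 + i).
A real fundamental pair from Re and Im of e^((3+4i)t)v: X_1 = e^(3t)(cos(4t)·(-3,-2) + sin(4t)·(-2,-1)), X_2 = e^(3t)(sin(4t)·(-3,-2) - cos(4t)·(-2,-1)).
General solution: C_1X_1 + C_2X_2.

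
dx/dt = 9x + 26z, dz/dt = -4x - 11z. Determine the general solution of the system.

Coefficient matrix A = [[9, 26], [-4, -11]].
Characteristic polynomial det(A - λI) = λ^2 + 2λ + 5 = 0.
Eigenvalues λ = -1 ± 2i (complex conjugate pair).
For λ=-1+2i: an eigenvector is (3,-1) - i(2,-1) = (3 - 2i, -1 + i).
A real fundamental pair from Re and Im of e^((-1+2i)t)v: X_1 = e^(-t)(cos(2t)·(3,-1) + sin(2t)·(2,-1)), X_2 = e^(-t)(sin(2t)·(3,-1) - cos(2t)·(2,-1)).
General solution: C_1X_1 + C_2X_2.

x(t) = 2C_1e^(-t)sin(2t) + 3C_1e^(-t)cos(2t) + 3C_2e^(-t)sin(2t) - 2C_2e^(-t)cos(2t), z(t) = -C_1e^(-t)sin(2t) - C_1e^(-t)cos(2t) - C_2e^(-t)sin(2t) + C_2e^(-t)cos(2t)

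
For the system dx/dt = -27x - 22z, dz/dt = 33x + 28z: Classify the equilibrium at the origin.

A = [[-27,-22],[33,28]]; det(A-λI) = λ^2 - λ - 30.
λ = -5, 6: opposite signs.

saddle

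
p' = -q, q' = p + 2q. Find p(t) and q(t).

p(t) = c_1e^(t) + c_2te^(t) + 2c_2e^(t), q(t) = -c_1e^(t) - c_2te^(t) - 3c_2e^(t)

Coefficient matrix A = [[0, -1], [1, 2]].
Characteristic polynomial det(A - λI) = λ^2 - 2λ + 1 = 0.
Single eigenvalue λ = 1 with algebraic multiplicity 2.
Eigenvector v = (1,-1); generalized eigenvector w with (A-λI)w=v is (2,-3).
General solution: e^(t)[c_1·v + c_2·(t·v + w)].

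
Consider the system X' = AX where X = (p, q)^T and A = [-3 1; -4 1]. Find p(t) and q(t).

p(t) = K_1e^(-t) + K_2te^(-t) - 2K_2e^(-t), q(t) = 2K_1e^(-t) + 2K_2te^(-t) - 3K_2e^(-t)

Coefficient matrix A = [[-3, 1], [-4, 1]].
Characteristic polynomial det(A - λI) = λ^2 + 2λ + 1 = 0.
Single eigenvalue λ = -1 with algebraic multiplicity 2.
Eigenvector v = (1,2); generalized eigenvector w with (A-λI)w=v is (-2,-3).
General solution: e^(-t)[K_1·v + K_2·(t·v + w)].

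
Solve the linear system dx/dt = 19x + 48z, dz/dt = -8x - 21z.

x(t) = -2K_1e^(-5t) + 3K_2e^(3t), z(t) = K_1e^(-5t) - K_2e^(3t)

Coefficient matrix A = [[19, 48], [-8, -21]].
Characteristic polynomial det(A - λI) = λ^2 + 2λ - 15 = 0.
Eigenvalues λ = -5, 3.
For λ=-5: (A-λI) row 1 is [24, 48], so an eigenvector is (-2, 1).
For λ=3: (A-λI) row 1 is [16, 48], so an eigenvector is (3, -1).
General solution: K_1e^(-5t)(-2,1) + K_2e^(3t)(3,-1).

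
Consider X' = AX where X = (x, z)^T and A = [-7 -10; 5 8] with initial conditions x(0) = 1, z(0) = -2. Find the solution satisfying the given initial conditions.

Coefficient matrix A = [[-7, -10], [5, 8]].
Characteristic polynomial det(A - λI) = λ^2 - λ - 6 = 0.
Eigenvalues λ = -2, 3.
For λ=-2: (A-λI) row 1 is [-5, -10], so an eigenvector is (-2, 1).
For λ=3: (A-λI) row 1 is [-10, -10], so an eigenvector is (-1, 1).
General solution: K_1e^(-2t)(-2,1) + K_2e^(3t)(-1,1).
Applying x(0)=1, z(0)=-2 gives K_1=1, K_2=-3.

x(t) = 3e^(3t) - 2e^(-2t), z(t) = -3e^(3t) + e^(-2t)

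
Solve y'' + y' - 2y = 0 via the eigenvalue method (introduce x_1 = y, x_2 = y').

Let x_1 = y, x_2 = y'. Then x_1' = x_2 and x_2' = 2x_1 - x_2.
A = [[0,1],[2,-1]]; det(A-λI) = λ^2 + λ - 2.
Eigenvalues λ = 1, -2 with eigenvectors (1,1), (1,-2).

y(t) = c_1e^(t) + c_2e^(-2t)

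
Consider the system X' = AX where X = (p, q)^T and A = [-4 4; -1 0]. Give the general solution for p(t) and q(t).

p(t) = -2C_1e^(-2t) - 2C_2te^(-2t) + C_2e^(-2t), q(t) = -C_1e^(-2t) - C_2te^(-2t)

Coefficient matrix A = [[-4, 4], [-1, 0]].
Characteristic polynomial det(A - λI) = λ^2 + 4λ + 4 = 0.
Single eigenvalue λ = -2 with algebraic multiplicity 2.
Eigenvector v = (-2,-1); generalized eigenvector w with (A-λI)w=v is (1,0).
General solution: e^(-2t)[C_1·v + C_2·(t·v + w)].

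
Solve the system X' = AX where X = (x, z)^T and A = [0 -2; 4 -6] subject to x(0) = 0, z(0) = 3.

Coefficient matrix A = [[0, -2], [4, -6]].
Characteristic polynomial det(A - λI) = λ^2 + 6λ + 8 = 0.
Eigenvalues λ = -2, -4.
For λ=-2: (A-λI) row 1 is [2, -2], so an eigenvector is (1, 1).
For λ=-4: (A-λI) row 1 is [4, -2], so an eigenvector is (-1, -2).
General solution: K_1e^(-2t)(1,1) + K_2e^(-4t)(-1,-2).
Applying x(0)=0, z(0)=3 gives K_1=-3, K_2=-3.

x(t) = -3e^(-2t) + 3e^(-4t), z(t) = -3e^(-2t) + 6e^(-4t)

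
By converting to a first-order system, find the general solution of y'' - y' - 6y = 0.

Let x_1 = y, x_2 = y'. Then x_1' = x_2 and x_2' = 6x_1 + x_2.
A = [[0,1],[6,1]]; det(A-λI) = λ^2 - λ - 6.
Eigenvalues λ = 3, -2 with eigenvectors (1,3), (1,-2).

y(t) = K_1e^(3t) + K_2e^(-2t)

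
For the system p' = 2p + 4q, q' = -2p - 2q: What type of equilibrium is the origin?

A = [[2,4],[-2,-2]]; det(A-λI) = λ^2 + 4.
λ = 0 ± 2i: zero real part.

center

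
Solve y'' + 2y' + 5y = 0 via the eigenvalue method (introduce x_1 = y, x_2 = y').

y(t) = c_1e^(-t)cos(2t) + c_2e^(-t)sin(2t)

Let x_1 = y, x_2 = y'. Then x_1' = x_2 and x_2' = -5x_1 - 2x_2.
A = [[0,1],[-5,-2]]; det(A-λI) = λ^2 + 2λ + 5.
Eigenvalues λ = -1 ± 2i.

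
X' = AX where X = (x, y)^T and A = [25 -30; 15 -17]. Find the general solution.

Coefficient matrix A = [[25, -30], [15, -17]].
Characteristic polynomial det(A - λI) = λ^2 - 8λ + 25 = 0.
Eigenvalues λ = 4 ± 3i (complex conjugate pair).
For λ=4+3i: an eigenvector is (-1,-1) - i(3,2) = (-1 - 3i, -1 - 2i).
A real fundamental pair from Re and Im of e^((4+3i)t)v: X_1 = e^(4t)(cos(3t)·(-1,-1) + sin(3t)·(3,2)), X_2 = e^(4t)(sin(3t)·(-1,-1) - cos(3t)·(3,2)).
General solution: c_1X_1 + c_2X_2.

x(t) = 3c_1e^(4t)sin(3t) - c_1e^(4t)cos(3t) - c_2e^(4t)sin(3t) - 3c_2e^(4t)cos(3t), y(t) = 2c_1e^(4t)sin(3t) - c_1e^(4t)cos(3t) - c_2e^(4t)sin(3t) - 2c_2e^(4t)cos(3t)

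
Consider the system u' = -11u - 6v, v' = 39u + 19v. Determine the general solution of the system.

u(t) = -c_1e^(4t)sin(3t) - c_1e^(4t)cos(3t) - c_2e^(4t)sin(3t) + c_2e^(4t)cos(3t), v(t) = 2c_1e^(4t)sin(3t) + 3c_1e^(4t)cos(3t) + 3c_2e^(4t)sin(3t) - 2c_2e^(4t)cos(3t)

Coefficient matrix A = [[-11, -6], [39, 19]].
Characteristic polynomial det(A - λI) = λ^2 - 8λ + 25 = 0.
Eigenvalues λ = 4 ± 3i (complex conjugate pair).
For λ=4+3i: an eigenvector is (-1,3) - i(-1,2) = (-1 + i, 3 - 2i).
A real fundamental pair from Re and Im of e^((4+3i)t)v: X_1 = e^(4t)(cos(3t)·(-1,3) + sin(3t)·(-1,2)), X_2 = e^(4t)(sin(3t)·(-1,3) - cos(3t)·(-1,2)).
General solution: c_1X_1 + c_2X_2.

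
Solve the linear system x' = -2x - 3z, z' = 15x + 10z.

Coefficient matrix A = [[-2, -3], [15, 10]].
Characteristic polynomial det(A - λI) = λ^2 - 8λ + 25 = 0.
Eigenvalues λ = 4 ± 3i (complex conjugate pair).
For λ=4+3i: an eigenvector is (0,1) - i(-1,2) = (0 + i, 1 - 2i).
A real fundamental pair from Re and Im of e^((4+3i)t)v: X_1 = e^(4t)(cos(3t)·(0,1) + sin(3t)·(-1,2)), X_2 = e^(4t)(sin(3t)·(0,1) - cos(3t)·(-1,2)).
General solution: K_1X_1 + K_2X_2.

x(t) = -K_1e^(4t)sin(3t) + K_2e^(4t)cos(3t), z(t) = 2K_1e^(4t)sin(3t) + K_1e^(4t)cos(3t) + K_2e^(4t)sin(3t) - 2K_2e^(4t)cos(3t)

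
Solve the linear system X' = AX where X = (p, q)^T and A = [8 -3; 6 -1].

Coefficient matrix A = [[8, -3], [6, -1]].
Characteristic polynomial det(A - λI) = λ^2 - 7λ + 10 = 0.
Eigenvalues λ = 5, 2.
For λ=5: (A-λI) row 1 is [3, -3], so an eigenvector is (-1, -1).
For λ=2: (A-λI) row 1 is [6, -3], so an eigenvector is (1, 2).
General solution: K_1e^(5t)(-1,-1) + K_2e^(2t)(1,2).

p(t) = -K_1e^(5t) + K_2e^(2t), q(t) = -K_1e^(5t) + 2K_2e^(2t)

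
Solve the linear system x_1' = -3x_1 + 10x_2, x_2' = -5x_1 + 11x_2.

x_1(t) = -c_1e^(4t)sin(t) + 3c_1e^(4t)cos(t) + 3c_2e^(4t)sin(t) + c_2e^(4t)cos(t), x_2(t) = -c_1e^(4t)sin(t) + 2c_1e^(4t)cos(t) + 2c_2e^(4t)sin(t) + c_2e^(4t)cos(t)

Coefficient matrix A = [[-3, 10], [-5, 11]].
Characteristic polynomial det(A - λI) = λ^2 - 8λ + 17 = 0.
Eigenvalues λ = 4 ± i (complex conjugate pair).
For λ=4+i: an eigenvector is (3,2) - i(-1,-1) = (3 + i, 2 + i).
A real fundamental pair from Re and Im of e^((4+i)t)v: X_1 = e^(4t)(cos(t)·(3,2) + sin(t)·(-1,-1)), X_2 = e^(4t)(sin(t)·(3,2) - cos(t)·(-1,-1)).
General solution: c_1X_1 + c_2X_2.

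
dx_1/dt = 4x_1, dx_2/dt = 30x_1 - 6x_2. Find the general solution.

Coefficient matrix A = [[4, 0], [30, -6]].
Characteristic polynomial det(A - λI) = λ^2 + 2λ - 24 = 0.
Eigenvalues λ = -6, 4.
For λ=-6: (A-λI) row 1 is [10, 0], so an eigenvector is (0, -1).
For λ=4: (A-λI) row 2 is [30, -10], so an eigenvector is (-1, -3).
General solution: K_1e^(-6t)(0,-1) + K_2e^(4t)(-1,-3).

x_1(t) = -K_2e^(4t), x_2(t) = -K_1e^(-6t) - 3K_2e^(4t)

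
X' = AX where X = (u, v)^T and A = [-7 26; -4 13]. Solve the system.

u(t) = -3c_1e^(3t)sin(2t) - 2c_1e^(3t)cos(2t) - 2c_2e^(3t)sin(2t) + 3c_2e^(3t)cos(2t), v(t) = -c_1e^(3t)sin(2t) - c_1e^(3t)cos(2t) - c_2e^(3t)sin(2t) + c_2e^(3t)cos(2t)

Coefficient matrix A = [[-7, 26], [-4, 13]].
Characteristic polynomial det(A - λI) = λ^2 - 6λ + 13 = 0.
Eigenvalues λ = 3 ± 2i (complex conjugate pair).
For λ=3+2i: an eigenvector is (-2,-1) - i(-3,-1) = (-2 + 3i, -1 + i).
A real fundamental pair from Re and Im of e^((3+2i)t)v: X_1 = e^(3t)(cos(2t)·(-2,-1) + sin(2t)·(-3,-1)), X_2 = e^(3t)(sin(2t)·(-2,-1) - cos(2t)·(-3,-1)).
General solution: c_1X_1 + c_2X_2.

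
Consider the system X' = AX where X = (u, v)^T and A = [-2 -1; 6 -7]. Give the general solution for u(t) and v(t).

u(t) = K_1e^(-5t) + K_2e^(-4t), v(t) = 3K_1e^(-5t) + 2K_2e^(-4t)

Coefficient matrix A = [[-2, -1], [6, -7]].
Characteristic polynomial det(A - λI) = λ^2 + 9λ + 20 = 0.
Eigenvalues λ = -5, -4.
For λ=-5: (A-λI) row 1 is [3, -1], so an eigenvector is (1, 3).
For λ=-4: (A-λI) row 1 is [2, -1], so an eigenvector is (1, 2).
General solution: K_1e^(-5t)(1,3) + K_2e^(-4t)(1,2).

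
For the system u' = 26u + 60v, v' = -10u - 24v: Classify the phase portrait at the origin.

saddle

A = [[26,60],[-10,-24]]; det(A-λI) = λ^2 - 2λ - 24.
λ = -4, 6: opposite signs.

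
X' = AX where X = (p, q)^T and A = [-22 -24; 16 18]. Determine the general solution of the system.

p(t) = 3K_1e^(-6t) - K_2e^(2t), q(t) = -2K_1e^(-6t) + K_2e^(2t)

Coefficient matrix A = [[-22, -24], [16, 18]].
Characteristic polynomial det(A - λI) = λ^2 + 4λ - 12 = 0.
Eigenvalues λ = -6, 2.
For λ=-6: (A-λI) row 1 is [-16, -24], so an eigenvector is (3, -2).
For λ=2: (A-λI) row 1 is [-24, -24], so an eigenvector is (-1, 1).
General solution: K_1e^(-6t)(3,-2) + K_2e^(2t)(-1,1).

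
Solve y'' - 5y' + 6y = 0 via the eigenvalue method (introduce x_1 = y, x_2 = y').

Let x_1 = y, x_2 = y'. Then x_1' = x_2 and x_2' = -6x_1 + 5x_2.
A = [[0,1],[-6,5]]; det(A-λI) = λ^2 - 5λ + 6.
Eigenvalues λ = 2, 3 with eigenvectors (1,2), (1,3).

y(t) = C_1e^(2t) + C_2e^(3t)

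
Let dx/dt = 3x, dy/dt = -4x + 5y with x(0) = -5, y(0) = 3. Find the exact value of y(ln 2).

A = [[3,0],[-4,5]]; eigenvalues λ = 5, 3.
Eigenvectors: (0,1) for λ=5, (-1,-2) for λ=3.
From the initial condition, c_1 = 13, c_2 = 5.
y(ln 2) = (13)(2^5)(1) + (5)(2^3)(-2) = 336.

336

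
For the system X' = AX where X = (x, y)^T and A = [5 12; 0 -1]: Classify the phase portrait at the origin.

saddle

A = [[5,12],[0,-1]]; det(A-λI) = λ^2 - 4λ - 5.
λ = -1, 5: opposite signs.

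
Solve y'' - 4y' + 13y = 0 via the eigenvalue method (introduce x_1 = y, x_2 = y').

y(t) = K_1e^(2t)cos(3t) + K_2e^(2t)sin(3t)

Let x_1 = y, x_2 = y'. Then x_1' = x_2 and x_2' = -13x_1 + 4x_2.
A = [[0,1],[-13,4]]; det(A-λI) = λ^2 - 4λ + 13.
Eigenvalues λ = 2 ± 3i.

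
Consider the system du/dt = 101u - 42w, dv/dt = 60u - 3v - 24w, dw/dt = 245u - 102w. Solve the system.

Coefficient matrix A = [[101, 0, -42], [60, -3, -24], [245, 0, -102]].
det(A - λI) = 0 gives eigenvalues λ = 3, -3, -4.
For λ=3: eigenvector (3,2,7).
For λ=-3: eigenvector (0,1,0).
For λ=-4: eigenvector (2,0,5).
General solution: K_1e^(3t)(3,2,7) + K_2e^(-3t)(0,1,0) + K_3e^(-4t)(2,0,5).

u(t) = 3K_1e^(3t) + 2K_3e^(-4t), v(t) = 2K_1e^(3t) + K_2e^(-3t), w(t) = 7K_1e^(3t) + 5K_3e^(-4t)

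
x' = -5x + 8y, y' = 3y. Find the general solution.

x(t) = c_1e^(3t) - c_2e^(-5t), y(t) = c_1e^(3t)

Coefficient matrix A = [[-5, 8], [0, 3]].
Characteristic polynomial det(A - λI) = λ^2 + 2λ - 15 = 0.
Eigenvalues λ = 3, -5.
For λ=3: (A-λI) row 1 is [-8, 8], so an eigenvector is (1, 1).
For λ=-5: (A-λI) row 1 is [0, 8], so an eigenvector is (-1, 0).
General solution: c_1e^(3t)(1,1) + c_2e^(-5t)(-1,0).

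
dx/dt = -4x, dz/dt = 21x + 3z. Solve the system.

x(t) = c_2e^(-4t), z(t) = -c_1e^(3t) - 3c_2e^(-4t)

Coefficient matrix A = [[-4, 0], [21, 3]].
Characteristic polynomial det(A - λI) = λ^2 + λ - 12 = 0.
Eigenvalues λ = 3, -4.
For λ=3: (A-λI) row 1 is [-7, 0], so an eigenvector is (0, -1).
For λ=-4: (A-λI) row 2 is [21, 7], so an eigenvector is (1, -3).
General solution: c_1e^(3t)(0,-1) + c_2e^(-4t)(1,-3).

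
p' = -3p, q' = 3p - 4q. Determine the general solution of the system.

p(t) = K_1e^(-3t), q(t) = 3K_1e^(-3t) - K_2e^(-4t)

Coefficient matrix A = [[-3, 0], [3, -4]].
Characteristic polynomial det(A - λI) = λ^2 + 7λ + 12 = 0.
Eigenvalues λ = -3, -4.
For λ=-3: (A-λI) row 2 is [3, -1], so an eigenvector is (1, 3).
For λ=-4: (A-λI) row 1 is [1, 0], so an eigenvector is (0, -1).
General solution: K_1e^(-3t)(1,3) + K_2e^(-4t)(0,-1).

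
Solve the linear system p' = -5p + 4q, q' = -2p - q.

Coefficient matrix A = [[-5, 4], [-2, -1]].
Characteristic polynomial det(A - λI) = λ^2 + 6λ + 13 = 0.
Eigenvalues λ = -3 ± 2i (complex conjugate pair).
For λ=-3+2i: an eigenvector is (-1,0) - i(1,1) = (-1 - i, 0 - i).
A real fundamental pair from Re and Im of e^((-3+2i)t)v: X_1 = e^(-3t)(cos(2t)·(-1,0) + sin(2t)·(1,1)), X_2 = e^(-3t)(sin(2t)·(-1,0) - cos(2t)·(1,1)).
General solution: c_1X_1 + c_2X_2.

p(t) = c_1e^(-3t)sin(2t) - c_1e^(-3t)cos(2t) - c_2e^(-3t)sin(2t) - c_2e^(-3t)cos(2t), q(t) = c_1e^(-3t)sin(2t) - c_2e^(-3t)cos(2t)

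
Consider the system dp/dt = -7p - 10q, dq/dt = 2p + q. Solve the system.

p(t) = 2c_1e^(-3t)sin(2t) - c_1e^(-3t)cos(2t) - c_2e^(-3t)sin(2t) - 2c_2e^(-3t)cos(2t), q(t) = -c_1e^(-3t)sin(2t) + c_2e^(-3t)cos(2t)

Coefficient matrix A = [[-7, -10], [2, 1]].
Characteristic polynomial det(A - λI) = λ^2 + 6λ + 13 = 0.
Eigenvalues λ = -3 ± 2i (complex conjugate pair).
For λ=-3+2i: an eigenvector is (-1,0) - i(2,-1) = (-1 - 2i, 0 + i).
A real fundamental pair from Re and Im of e^((-3+2i)t)v: X_1 = e^(-3t)(cos(2t)·(-1,0) + sin(2t)·(2,-1)), X_2 = e^(-3t)(sin(2t)·(-1,0) - cos(2t)·(2,-1)).
General solution: c_1X_1 + c_2X_2.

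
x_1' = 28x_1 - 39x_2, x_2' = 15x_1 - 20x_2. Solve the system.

Coefficient matrix A = [[28, -39], [15, -20]].
Characteristic polynomial det(A - λI) = λ^2 - 8λ + 25 = 0.
Eigenvalues λ = 4 ± 3i (complex conjugate pair).
For λ=4+3i: an eigenvector is (-2,-1) - i(-3,-2) = (-2 + 3i, -1 + 2i).
A real fundamental pair from Re and Im of e^((4+3i)t)v: X_1 = e^(4t)(cos(3t)·(-2,-1) + sin(3t)·(-3,-2)), X_2 = e^(4t)(sin(3t)·(-2,-1) - cos(3t)·(-3,-2)).
General solution: K_1X_1 + K_2X_2.

x_1(t) = -3K_1e^(4t)sin(3t) - 2K_1e^(4t)cos(3t) - 2K_2e^(4t)sin(3t) + 3K_2e^(4t)cos(3t), x_2(t) = -2K_1e^(4t)sin(3t) - K_1e^(4t)cos(3t) - K_2e^(4t)sin(3t) + 2K_2e^(4t)cos(3t)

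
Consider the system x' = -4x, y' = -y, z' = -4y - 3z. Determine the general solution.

x(t) = c_2e^(-4t), y(t) = c_1e^(-t), z(t) = -2c_1e^(-t) + c_3e^(-3t)

Coefficient matrix A = [[-4, 0, 0], [0, -1, 0], [0, -4, -3]].
det(A - λI) = 0 gives eigenvalues λ = -1, -4, -3.
For λ=-1: eigenvector (0,1,-2).
For λ=-4: eigenvector (1,0,0).
For λ=-3: eigenvector (0,0,1).
General solution: c_1e^(-t)(0,1,-2) + c_2e^(-4t)(1,0,0) + c_3e^(-3t)(0,0,1).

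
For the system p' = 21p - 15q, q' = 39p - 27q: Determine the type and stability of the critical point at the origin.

A = [[21,-15],[39,-27]]; det(A-λI) = λ^2 + 6λ + 18.
λ = -3 ± 3i: negative real part.

stable spiral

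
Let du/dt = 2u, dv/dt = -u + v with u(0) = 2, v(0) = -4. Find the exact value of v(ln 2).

-12

A = [[2,0],[-1,1]]; eigenvalues λ = 2, 1.
Eigenvectors: (-1,1) for λ=2, (0,-1) for λ=1.
From the initial condition, c_1 = -2, c_2 = 2.
v(ln 2) = (-2)(2^2)(1) + (2)(2^1)(-1) = -12.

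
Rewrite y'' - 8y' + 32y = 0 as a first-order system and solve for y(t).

y(t) = C_1e^(4t)cos(4t) + C_2e^(4t)sin(4t)

Let x_1 = y, x_2 = y'. Then x_1' = x_2 and x_2' = -32x_1 + 8x_2.
A = [[0,1],[-32,8]]; det(A-λI) = λ^2 - 8λ + 32.
Eigenvalues λ = 4 ± 4i.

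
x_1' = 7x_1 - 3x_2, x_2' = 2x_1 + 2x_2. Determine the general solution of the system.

Coefficient matrix A = [[7, -3], [2, 2]].
Characteristic polynomial det(A - λI) = λ^2 - 9λ + 20 = 0.
Eigenvalues λ = 5, 4.
For λ=5: (A-λI) row 1 is [2, -3], so an eigenvector is (3, 2).
For λ=4: (A-λI) row 1 is [3, -3], so an eigenvector is (1, 1).
General solution: K_1e^(5t)(3,2) + K_2e^(4t)(1,1).

x_1(t) = 3K_1e^(5t) + K_2e^(4t), x_2(t) = 2K_1e^(5t) + K_2e^(4t)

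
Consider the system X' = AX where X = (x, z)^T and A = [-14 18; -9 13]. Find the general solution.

Coefficient matrix A = [[-14, 18], [-9, 13]].
Characteristic polynomial det(A - λI) = λ^2 + λ - 20 = 0.
Eigenvalues λ = 4, -5.
For λ=4: (A-λI) row 1 is [-18, 18], so an eigenvector is (1, 1).
For λ=-5: (A-λI) row 1 is [-9, 18], so an eigenvector is (-2, -1).
General solution: c_1e^(4t)(1,1) + c_2e^(-5t)(-2,-1).

x(t) = c_1e^(4t) - 2c_2e^(-5t), z(t) = c_1e^(4t) - c_2e^(-5t)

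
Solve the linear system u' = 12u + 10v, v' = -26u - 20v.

u(t) = -c_1e^(-4t)sin(2t) - 2c_1e^(-4t)cos(2t) - 2c_2e^(-4t)sin(2t) + c_2e^(-4t)cos(2t), v(t) = 2c_1e^(-4t)sin(2t) + 3c_1e^(-4t)cos(2t) + 3c_2e^(-4t)sin(2t) - 2c_2e^(-4t)cos(2t)

Coefficient matrix A = [[12, 10], [-26, -20]].
Characteristic polynomial det(A - λI) = λ^2 + 8λ + 20 = 0.
Eigenvalues λ = -4 ± 2i (complex conjugate pair).
For λ=-4+2i: an eigenvector is (-2,3) - i(-1,2) = (-2 + i, 3 - 2i).
A real fundamental pair from Re and Im of e^((-4+2i)t)v: X_1 = e^(-4t)(cos(2t)·(-2,3) + sin(2t)·(-1,2)), X_2 = e^(-4t)(sin(2t)·(-2,3) - cos(2t)·(-1,2)).
General solution: c_1X_1 + c_2X_2.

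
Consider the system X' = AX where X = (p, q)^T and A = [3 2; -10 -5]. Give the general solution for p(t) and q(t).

p(t) = -K_1e^(-t)cos(2t) - K_2e^(-t)sin(2t), q(t) = K_1e^(-t)sin(2t) + 2K_1e^(-t)cos(2t) + 2K_2e^(-t)sin(2t) - K_2e^(-t)cos(2t)

Coefficient matrix A = [[3, 2], [-10, -5]].
Characteristic polynomial det(A - λI) = λ^2 + 2λ + 5 = 0.
Eigenvalues λ = -1 ± 2i (complex conjugate pair).
For λ=-1+2i: an eigenvector is (-1,2) - i(0,1) = (-1, 2 - i).
A real fundamental pair from Re and Im of e^((-1+2i)t)v: X_1 = e^(-t)(cos(2t)·(-1,2) + sin(2t)·(0,1)), X_2 = e^(-t)(sin(2t)·(-1,2) - cos(2t)·(0,1)).
General solution: K_1X_1 + K_2X_2.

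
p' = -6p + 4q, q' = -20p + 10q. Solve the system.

Coefficient matrix A = [[-6, 4], [-20, 10]].
Characteristic polynomial det(A - λI) = λ^2 - 4λ + 20 = 0.
Eigenvalues λ = 2 ± 4i (complex conjugate pair).
For λ=2+4i: an eigenvector is (0,1) - i(1,2) = (0 - i, 1 - 2i).
A real fundamental pair from Re and Im of e^((2+4i)t)v: X_1 = e^(2t)(cos(4t)·(0,1) + sin(4t)·(1,2)), X_2 = e^(2t)(sin(4t)·(0,1) - cos(4t)·(1,2)).
General solution: c_1X_1 + c_2X_2.

p(t) = c_1e^(2t)sin(4t) - c_2e^(2t)cos(4t), q(t) = 2c_1e^(2t)sin(4t) + c_1e^(2t)cos(4t) + c_2e^(2t)sin(4t) - 2c_2e^(2t)cos(4t)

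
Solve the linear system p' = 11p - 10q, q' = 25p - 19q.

Coefficient matrix A = [[11, -10], [25, -19]].
Characteristic polynomial det(A - λI) = λ^2 + 8λ + 41 = 0.
Eigenvalues λ = -4 ± 5i (complex conjugate pair).
For λ=-4+5i: an eigenvector is (1,1) - i(1,2) = (1 - i, 1 - 2i).
A real fundamental pair from Re and Im of e^((-4+5i)t)v: X_1 = e^(-4t)(cos(5t)·(1,1) + sin(5t)·(1,2)), X_2 = e^(-4t)(sin(5t)·(1,1) - cos(5t)·(1,2)).
General solution: c_1X_1 + c_2X_2.

p(t) = c_1e^(-4t)sin(5t) + c_1e^(-4t)cos(5t) + c_2e^(-4t)sin(5t) - c_2e^(-4t)cos(5t), q(t) = 2c_1e^(-4t)sin(5t) + c_1e^(-4t)cos(5t) + c_2e^(-4t)sin(5t) - 2c_2e^(-4t)cos(5t)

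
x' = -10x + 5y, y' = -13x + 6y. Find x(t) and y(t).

Coefficient matrix A = [[-10, 5], [-13, 6]].
Characteristic polynomial det(A - λI) = λ^2 + 4λ + 5 = 0.
Eigenvalues λ = -2 ± i (complex conjugate pair).
For λ=-2+i: an eigenvector is (-2,-3) - i(1,2) = (-2 - i, -3 - 2i).
A real fundamental pair from Re and Im of e^((-2+i)t)v: X_1 = e^(-2t)(cos(t)·(-2,-3) + sin(t)·(1,2)), X_2 = e^(-2t)(sin(t)·(-2,-3) - cos(t)·(1,2)).
General solution: c_1X_1 + c_2X_2.

x(t) = c_1e^(-2t)sin(t) - 2c_1e^(-2t)cos(t) - 2c_2e^(-2t)sin(t) - c_2e^(-2t)cos(t), y(t) = 2c_1e^(-2t)sin(t) - 3c_1e^(-2t)cos(t) - 3c_2e^(-2t)sin(t) - 2c_2e^(-2t)cos(t)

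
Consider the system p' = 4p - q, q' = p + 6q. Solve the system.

p(t) = -c_1e^(5t) - c_2te^(5t) + 2c_2e^(5t), q(t) = c_1e^(5t) + c_2te^(5t) - c_2e^(5t)

Coefficient matrix A = [[4, -1], [1, 6]].
Characteristic polynomial det(A - λI) = λ^2 - 10λ + 25 = 0.
Single eigenvalue λ = 5 with algebraic multiplicity 2.
Eigenvector v = (-1,1); generalized eigenvector w with (A-λI)w=v is (2,-1).
General solution: e^(5t)[c_1·v + c_2·(t·v + w)].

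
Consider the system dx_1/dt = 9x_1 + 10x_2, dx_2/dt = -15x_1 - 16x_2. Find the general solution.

Coefficient matrix A = [[9, 10], [-15, -16]].
Characteristic polynomial det(A - λI) = λ^2 + 7λ + 6 = 0.
Eigenvalues λ = -6, -1.
For λ=-6: (A-λI) row 1 is [15, 10], so an eigenvector is (2, -3).
For λ=-1: (A-λI) row 1 is [10, 10], so an eigenvector is (1, -1).
General solution: K_1e^(-6t)(2,-3) + K_2e^(-t)(1,-1).

x_1(t) = 2K_1e^(-6t) + K_2e^(-t), x_2(t) = -3K_1e^(-6t) - K_2e^(-t)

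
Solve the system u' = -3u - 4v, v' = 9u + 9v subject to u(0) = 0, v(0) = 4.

u(t) = -16te^(3t), v(t) = 24te^(3t) + 4e^(3t)

Coefficient matrix A = [[-3, -4], [9, 9]].
Characteristic polynomial det(A - λI) = λ^2 - 6λ + 9 = 0.
Single eigenvalue λ = 3 with algebraic multiplicity 2.
Eigenvector v = (2,-3); generalized eigenvector w with (A-λI)w=v is (1,-2).
General solution: e^(3t)[C_1·v + C_2·(t·v + w)].
Applying u(0)=0, v(0)=4 gives C_1=4, C_2=-8.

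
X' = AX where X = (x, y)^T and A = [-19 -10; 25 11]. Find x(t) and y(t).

x(t) = -C_1e^(-4t)sin(5t) + C_1e^(-4t)cos(5t) + C_2e^(-4t)sin(5t) + C_2e^(-4t)cos(5t), y(t) = 2C_1e^(-4t)sin(5t) - C_1e^(-4t)cos(5t) - C_2e^(-4t)sin(5t) - 2C_2e^(-4t)cos(5t)

Coefficient matrix A = [[-19, -10], [25, 11]].
Characteristic polynomial det(A - λI) = λ^2 + 8λ + 41 = 0.
Eigenvalues λ = -4 ± 5i (complex conjugate pair).
For λ=-4+5i: an eigenvector is (1,-1) - i(-1,2) = (1 + i, -1 - 2i).
A real fundamental pair from Re and Im of e^((-4+5i)t)v: X_1 = e^(-4t)(cos(5t)·(1,-1) + sin(5t)·(-1,2)), X_2 = e^(-4t)(sin(5t)·(1,-1) - cos(5t)·(-1,2)).
General solution: C_1X_1 + C_2X_2.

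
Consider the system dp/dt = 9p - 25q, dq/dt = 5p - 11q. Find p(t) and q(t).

Coefficient matrix A = [[9, -25], [5, -11]].
Characteristic polynomial det(A - λI) = λ^2 + 2λ + 26 = 0.
Eigenvalues λ = -1 ± 5i (complex conjugate pair).
For λ=-1+5i: an eigenvector is (2,1) - i(-1,0) = (2 + i, 1).
A real fundamental pair from Re and Im of e^((-1+5i)t)v: X_1 = e^(-t)(cos(5t)·(2,1) + sin(5t)·(-1,0)), X_2 = e^(-t)(sin(5t)·(2,1) - cos(5t)·(-1,0)).
General solution: C_1X_1 + C_2X_2.

p(t) = -C_1e^(-t)sin(5t) + 2C_1e^(-t)cos(5t) + 2C_2e^(-t)sin(5t) + C_2e^(-t)cos(5t), q(t) = C_1e^(-t)cos(5t) + C_2e^(-t)sin(5t)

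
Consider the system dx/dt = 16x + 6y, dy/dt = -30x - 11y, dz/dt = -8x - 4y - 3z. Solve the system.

x(t) = c_1e^(4t) - 2c_2e^(t), y(t) = -2c_1e^(4t) + 5c_2e^(t), z(t) = -c_2e^(t) + c_3e^(-3t)

Coefficient matrix A = [[16, 6, 0], [-30, -11, 0], [-8, -4, -3]].
det(A - λI) = 0 gives eigenvalues λ = 4, 1, -3.
For λ=4: eigenvector (1,-2,0).
For λ=1: eigenvector (-2,5,-1).
For λ=-3: eigenvector (0,0,1).
General solution: c_1e^(4t)(1,-2,0) + c_2e^(t)(-2,5,-1) + c_3e^(-3t)(0,0,1).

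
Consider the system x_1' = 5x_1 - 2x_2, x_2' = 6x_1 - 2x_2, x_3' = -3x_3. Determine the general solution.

Coefficient matrix A = [[5, -2, 0], [6, -2, 0], [0, 0, -3]].
det(A - λI) = 0 gives eigenvalues λ = -3, 2, 1.
For λ=-3: eigenvector (0,0,1).
For λ=2: eigenvector (2,3,0).
For λ=1: eigenvector (-1,-2,0).
General solution: K_1e^(-3t)(0,0,1) + K_2e^(2t)(2,3,0) + K_3e^(t)(-1,-2,0).

x_1(t) = 2K_2e^(2t) - K_3e^(t), x_2(t) = 3K_2e^(2t) - 2K_3e^(t), x_3(t) = K_1e^(-3t)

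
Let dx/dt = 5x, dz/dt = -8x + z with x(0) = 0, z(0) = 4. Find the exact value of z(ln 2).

A = [[5,0],[-8,1]]; eigenvalues λ = 5, 1.
Eigenvectors: (1,-2) for λ=5, (0,-1) for λ=1.
From the initial condition, c_1 = 0, c_2 = -4.
z(ln 2) = (0)(2^5)(-2) + (-4)(2^1)(-1) = 8.

8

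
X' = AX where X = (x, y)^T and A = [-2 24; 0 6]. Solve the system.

x(t) = c_1e^(-2t) + 3c_2e^(6t), y(t) = c_2e^(6t)

Coefficient matrix A = [[-2, 24], [0, 6]].
Characteristic polynomial det(A - λI) = λ^2 - 4λ - 12 = 0.
Eigenvalues λ = -2, 6.
For λ=-2: (A-λI) row 1 is [0, 24], so an eigenvector is (1, 0).
For λ=6: (A-λI) row 1 is [-8, 24], so an eigenvector is (3, 1).
General solution: c_1e^(-2t)(1,0) + c_2e^(6t)(3,1).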